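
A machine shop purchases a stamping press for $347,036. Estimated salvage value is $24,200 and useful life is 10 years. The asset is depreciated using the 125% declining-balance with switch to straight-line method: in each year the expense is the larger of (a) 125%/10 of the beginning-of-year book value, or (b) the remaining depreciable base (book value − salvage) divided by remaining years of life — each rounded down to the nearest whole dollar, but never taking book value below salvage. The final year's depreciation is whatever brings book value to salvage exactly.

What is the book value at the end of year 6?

$143,223

Depreciable base = $347,036 − $24,200 = $322,836.
Year 1: DB = ⌊$347,036 × 125%/10⌋ = $43,379; SL = ⌊$322,836/10⌋ = $32,283 → take DB $43,379. Book value $303,657.
Year 2: DB = ⌊$303,657 × 125%/10⌋ = $37,957; SL = ⌊$279,457/9⌋ = $31,050 → take DB $37,957. Book value $265,700.
Year 3: DB = ⌊$265,700 × 125%/10⌋ = $33,212; SL = ⌊$241,500/8⌋ = $30,187 → take DB $33,212. Book value $232,488.
Year 4: DB = ⌊$232,488 × 125%/10⌋ = $29,061; SL = ⌊$208,288/7⌋ = $29,755 → take SL $29,755. Book value $202,733.
Year 5: DB = ⌊$202,733 × 125%/10⌋ = $25,341; SL = ⌊$178,533/6⌋ = $29,755 → take SL $29,755. Book value $172,978.
Year 6: DB = ⌊$172,978 × 125%/10⌋ = $21,622; SL = ⌊$148,778/5⌋ = $29,755 → take SL $29,755. Book value $143,223.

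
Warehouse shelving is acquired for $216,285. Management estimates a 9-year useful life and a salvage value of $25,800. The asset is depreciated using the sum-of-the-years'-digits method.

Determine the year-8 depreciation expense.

Depreciable base = $216,285 − $25,800 = $190,485.
Sum of the years' digits = 9+8+7+6+5+4+3+2+1 = 45.
Year 1: $190,485 × 9/45 = $38,097. Book value $178,188.
Year 2: $190,485 × 8/45 = $33,864. Book value $144,324.
Year 3: $190,485 × 7/45 = $29,631. Book value $114,693.
Year 4: $190,485 × 6/45 = $25,398. Book value $89,295.
Year 5: $190,485 × 5/45 = $21,165. Book value $68,130.
Year 6: $190,485 × 4/45 = $16,932. Book value $51,198.
Year 7: $190,485 × 3/45 = $12,699. Book value $38,499.
Year 8: $190,485 × 2/45 = $8,466. Book value $30,033.

$8,466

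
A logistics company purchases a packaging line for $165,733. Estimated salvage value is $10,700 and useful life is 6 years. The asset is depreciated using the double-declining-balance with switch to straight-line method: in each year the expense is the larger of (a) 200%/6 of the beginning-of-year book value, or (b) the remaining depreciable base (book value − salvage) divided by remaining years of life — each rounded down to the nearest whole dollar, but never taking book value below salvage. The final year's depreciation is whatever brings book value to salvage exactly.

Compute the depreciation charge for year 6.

$11,019

Depreciable base = $165,733 − $10,700 = $155,033.
Year 1: DB = ⌊$165,733 × 200%/6⌋ = $55,244; SL = ⌊$155,033/6⌋ = $25,838 → take DB $55,244. Book value $110,489.
Year 2: DB = ⌊$110,489 × 200%/6⌋ = $36,829; SL = ⌊$99,789/5⌋ = $19,957 → take DB $36,829. Book value $73,660.
Year 3: DB = ⌊$73,660 × 200%/6⌋ = $24,553; SL = ⌊$62,960/4⌋ = $15,740 → take DB $24,553. Book value $49,107.
Year 4: DB = ⌊$49,107 × 200%/6⌋ = $16,369; SL = ⌊$38,407/3⌋ = $12,802 → take DB $16,369. Book value $32,738.
Year 5: DB = ⌊$32,738 × 200%/6⌋ = $10,912; SL = ⌊$22,038/2⌋ = $11,019 → take SL $11,019. Book value $21,719.
Year 6 (final): $21,719 − $10,700 = $11,019. Book value $10,700.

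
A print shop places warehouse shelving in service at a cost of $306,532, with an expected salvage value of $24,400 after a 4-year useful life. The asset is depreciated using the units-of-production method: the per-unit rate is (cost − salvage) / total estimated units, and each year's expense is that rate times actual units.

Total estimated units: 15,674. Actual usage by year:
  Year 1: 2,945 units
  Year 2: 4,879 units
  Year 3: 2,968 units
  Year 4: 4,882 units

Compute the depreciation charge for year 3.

$53,424

Depreciable base = $306,532 − $24,400 = $282,132.
Rate = $282,132 / 15,674 units = $18 per unit.
Year 1: 2,945 × $18 = $53,010. Book value $253,522.
Year 2: 4,879 × $18 = $87,822. Book value $165,700.
Year 3: 2,968 × $18 = $53,424. Book value $112,276.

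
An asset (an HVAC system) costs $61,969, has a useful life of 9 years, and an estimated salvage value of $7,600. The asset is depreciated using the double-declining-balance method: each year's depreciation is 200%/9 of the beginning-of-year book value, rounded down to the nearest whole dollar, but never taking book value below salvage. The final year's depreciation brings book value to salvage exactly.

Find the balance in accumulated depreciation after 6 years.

$48,249

Depreciable base = $61,969 − $7,600 = $54,369.
Year 1: ⌊$61,969 × 200%/9⌋ = $13,770. Book value $48,199.
Year 2: ⌊$48,199 × 200%/9⌋ = $10,710. Book value $37,489.
Year 3: ⌊$37,489 × 200%/9⌋ = $8,330. Book value $29,159.
Year 4: ⌊$29,159 × 200%/9⌋ = $6,479. Book value $22,680.
Year 5: ⌊$22,680 × 200%/9⌋ = $5,040. Book value $17,640.
Year 6: ⌊$17,640 × 200%/9⌋ = $3,920. Book value $13,720.
Accumulated through year 6 = $61,969 − $13,720 = $48,249.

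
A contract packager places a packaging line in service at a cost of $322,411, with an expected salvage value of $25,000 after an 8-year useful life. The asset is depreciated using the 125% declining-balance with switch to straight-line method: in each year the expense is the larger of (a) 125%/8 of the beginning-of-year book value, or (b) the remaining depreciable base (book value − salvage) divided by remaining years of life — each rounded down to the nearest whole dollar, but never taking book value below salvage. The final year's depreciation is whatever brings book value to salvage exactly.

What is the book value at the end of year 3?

Depreciable base = $322,411 − $25,000 = $297,411.
Year 1: DB = ⌊$322,411 × 125%/8⌋ = $50,376; SL = ⌊$297,411/8⌋ = $37,176 → take DB $50,376. Book value $272,035.
Year 2: DB = ⌊$272,035 × 125%/8⌋ = $42,505; SL = ⌊$247,035/7⌋ = $35,290 → take DB $42,505. Book value $229,530.
Year 3: DB = ⌊$229,530 × 125%/8⌋ = $35,864; SL = ⌊$204,530/6⌋ = $34,088 → take DB $35,864. Book value $193,666.

$193,666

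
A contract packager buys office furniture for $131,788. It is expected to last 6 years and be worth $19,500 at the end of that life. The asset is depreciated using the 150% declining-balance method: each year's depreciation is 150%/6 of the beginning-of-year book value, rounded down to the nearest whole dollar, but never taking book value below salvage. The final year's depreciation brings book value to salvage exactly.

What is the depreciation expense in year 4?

$13,899

Depreciable base = $131,788 − $19,500 = $112,288.
Year 1: ⌊$131,788 × 150%/6⌋ = $32,947. Book value $98,841.
Year 2: ⌊$98,841 × 150%/6⌋ = $24,710. Book value $74,131.
Year 3: ⌊$74,131 × 150%/6⌋ = $18,532. Book value $55,599.
Year 4: ⌊$55,599 × 150%/6⌋ = $13,899. Book value $41,700.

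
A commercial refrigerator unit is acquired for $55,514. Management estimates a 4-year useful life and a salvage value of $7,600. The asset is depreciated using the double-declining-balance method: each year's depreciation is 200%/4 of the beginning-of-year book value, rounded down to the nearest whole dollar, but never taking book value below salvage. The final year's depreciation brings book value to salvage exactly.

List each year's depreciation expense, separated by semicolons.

Depreciable base = $55,514 − $7,600 = $47,914.
Year 1: ⌊$55,514 × 200%/4⌋ = $27,757. Book value $27,757.
Year 2: ⌊$27,757 × 200%/4⌋ = $13,878. Book value $13,879.
Year 3: ⌊$13,879 × 200%/4⌋ = $6,939, capped at $6,279. Book value $7,600.
Year 4 (final): $7,600 − $7,600 = $0. Book value $7,600.

$27,757; $13,878; $6,279; $0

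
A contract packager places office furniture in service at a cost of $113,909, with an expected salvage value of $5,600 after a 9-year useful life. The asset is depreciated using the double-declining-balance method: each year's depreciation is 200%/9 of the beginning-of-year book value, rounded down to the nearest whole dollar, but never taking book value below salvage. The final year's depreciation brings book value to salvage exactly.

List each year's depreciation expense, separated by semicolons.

Depreciable base = $113,909 − $5,600 = $108,309.
Year 1: ⌊$113,909 × 200%/9⌋ = $25,313. Book value $88,596.
Year 2: ⌊$88,596 × 200%/9⌋ = $19,688. Book value $68,908.
Year 3: ⌊$68,908 × 200%/9⌋ = $15,312. Book value $53,596.
Year 4: ⌊$53,596 × 200%/9⌋ = $11,910. Book value $41,686.
Year 5: ⌊$41,686 × 200%/9⌋ = $9,263. Book value $32,423.
Year 6: ⌊$32,423 × 200%/9⌋ = $7,205. Book value $25,218.
Year 7: ⌊$25,218 × 200%/9⌋ = $5,604. Book value $19,614.
Year 8: ⌊$19,614 × 200%/9⌋ = $4,358. Book value $15,256.
Year 9 (final): $15,256 − $5,600 = $9,656. Book value $5,600.

$25,313; $19,688; $15,312; $11,910; $9,263; $7,205; $5,604; $4,358; $9,656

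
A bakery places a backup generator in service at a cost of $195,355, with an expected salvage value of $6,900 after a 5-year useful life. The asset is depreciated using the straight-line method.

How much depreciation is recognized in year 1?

$37,691

Depreciable base = $195,355 − $6,900 = $188,455.
Annual expense = $188,455 / 5 = $37,691.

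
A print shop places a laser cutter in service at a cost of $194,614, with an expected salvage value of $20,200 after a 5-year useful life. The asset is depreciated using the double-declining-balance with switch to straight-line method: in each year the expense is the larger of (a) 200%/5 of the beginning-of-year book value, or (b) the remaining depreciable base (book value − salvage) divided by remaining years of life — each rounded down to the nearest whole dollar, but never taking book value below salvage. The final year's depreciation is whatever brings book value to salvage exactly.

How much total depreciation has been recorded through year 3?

Depreciable base = $194,614 − $20,200 = $174,414.
Year 1: DB = ⌊$194,614 × 200%/5⌋ = $77,845; SL = ⌊$174,414/5⌋ = $34,882 → take DB $77,845. Book value $116,769.
Year 2: DB = ⌊$116,769 × 200%/5⌋ = $46,707; SL = ⌊$96,569/4⌋ = $24,142 → take DB $46,707. Book value $70,062.
Year 3: DB = ⌊$70,062 × 200%/5⌋ = $28,024; SL = ⌊$49,862/3⌋ = $16,620 → take DB $28,024. Book value $42,038.
Accumulated through year 3 = $194,614 − $42,038 = $152,576.

$152,576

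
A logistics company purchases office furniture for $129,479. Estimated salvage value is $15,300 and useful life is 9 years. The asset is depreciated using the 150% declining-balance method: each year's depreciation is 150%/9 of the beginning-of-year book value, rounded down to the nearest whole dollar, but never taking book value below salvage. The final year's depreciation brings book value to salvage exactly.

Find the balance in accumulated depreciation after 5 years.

Depreciable base = $129,479 − $15,300 = $114,179.
Year 1: ⌊$129,479 × 150%/9⌋ = $21,579. Book value $107,900.
Year 2: ⌊$107,900 × 150%/9⌋ = $17,983. Book value $89,917.
Year 3: ⌊$89,917 × 150%/9⌋ = $14,986. Book value $74,931.
Year 4: ⌊$74,931 × 150%/9⌋ = $12,488. Book value $62,443.
Year 5: ⌊$62,443 × 150%/9⌋ = $10,407. Book value $52,036.
Accumulated through year 5 = $129,479 − $52,036 = $77,443.

$77,443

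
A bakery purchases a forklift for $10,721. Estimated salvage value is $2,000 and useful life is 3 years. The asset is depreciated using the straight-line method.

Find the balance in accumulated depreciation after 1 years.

Depreciable base = $10,721 − $2,000 = $8,721.
Annual expense = $8,721 / 3 = $2,907.
End of year 1: book value $7,814.
Accumulated through year 1 = $10,721 − $7,814 = $2,907.

$2,907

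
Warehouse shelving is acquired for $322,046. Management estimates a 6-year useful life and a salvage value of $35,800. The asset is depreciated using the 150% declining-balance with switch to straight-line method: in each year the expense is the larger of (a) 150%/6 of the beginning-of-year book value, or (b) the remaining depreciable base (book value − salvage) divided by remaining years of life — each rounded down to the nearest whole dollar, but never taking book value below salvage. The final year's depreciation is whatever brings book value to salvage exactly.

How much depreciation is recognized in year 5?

$33,049

Depreciable base = $322,046 − $35,800 = $286,246.
Year 1: DB = ⌊$322,046 × 150%/6⌋ = $80,511; SL = ⌊$286,246/6⌋ = $47,707 → take DB $80,511. Book value $241,535.
Year 2: DB = ⌊$241,535 × 150%/6⌋ = $60,383; SL = ⌊$205,735/5⌋ = $41,147 → take DB $60,383. Book value $181,152.
Year 3: DB = ⌊$181,152 × 150%/6⌋ = $45,288; SL = ⌊$145,352/4⌋ = $36,338 → take DB $45,288. Book value $135,864.
Year 4: DB = ⌊$135,864 × 150%/6⌋ = $33,966; SL = ⌊$100,064/3⌋ = $33,354 → take DB $33,966. Book value $101,898.
Year 5: DB = ⌊$101,898 × 150%/6⌋ = $25,474; SL = ⌊$66,098/2⌋ = $33,049 → take SL $33,049. Book value $68,849.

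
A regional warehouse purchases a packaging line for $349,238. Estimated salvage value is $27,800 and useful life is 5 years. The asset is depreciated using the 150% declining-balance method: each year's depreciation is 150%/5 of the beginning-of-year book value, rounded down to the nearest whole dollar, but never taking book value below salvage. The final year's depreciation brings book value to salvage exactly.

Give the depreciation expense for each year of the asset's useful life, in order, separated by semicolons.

$104,771; $73,340; $51,338; $35,936; $56,053

Depreciable base = $349,238 − $27,800 = $321,438.
Year 1: ⌊$349,238 × 150%/5⌋ = $104,771. Book value $244,467.
Year 2: ⌊$244,467 × 150%/5⌋ = $73,340. Book value $171,127.
Year 3: ⌊$171,127 × 150%/5⌋ = $51,338. Book value $119,789.
Year 4: ⌊$119,789 × 150%/5⌋ = $35,936. Book value $83,853.
Year 5 (final): $83,853 − $27,800 = $56,053. Book value $27,800.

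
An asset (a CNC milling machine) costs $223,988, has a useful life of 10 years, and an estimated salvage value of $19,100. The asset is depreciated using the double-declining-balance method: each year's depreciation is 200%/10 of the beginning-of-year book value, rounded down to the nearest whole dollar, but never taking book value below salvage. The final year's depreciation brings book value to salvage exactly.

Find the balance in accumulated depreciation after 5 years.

$150,590

Depreciable base = $223,988 − $19,100 = $204,888.
Year 1: ⌊$223,988 × 200%/10⌋ = $44,797. Book value $179,191.
Year 2: ⌊$179,191 × 200%/10⌋ = $35,838. Book value $143,353.
Year 3: ⌊$143,353 × 200%/10⌋ = $28,670. Book value $114,683.
Year 4: ⌊$114,683 × 200%/10⌋ = $22,936. Book value $91,747.
Year 5: ⌊$91,747 × 200%/10⌋ = $18,349. Book value $73,398.
Accumulated through year 5 = $223,988 − $73,398 = $150,590.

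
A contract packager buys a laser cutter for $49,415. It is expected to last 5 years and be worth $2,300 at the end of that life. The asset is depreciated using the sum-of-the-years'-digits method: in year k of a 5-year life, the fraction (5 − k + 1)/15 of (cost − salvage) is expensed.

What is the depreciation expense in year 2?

$12,564

Depreciable base = $49,415 − $2,300 = $47,115.
Sum of the years' digits = 5+4+3+2+1 = 15.
Year 1: $47,115 × 5/15 = $15,705. Book value $33,710.
Year 2: $47,115 × 4/15 = $12,564. Book value $21,146.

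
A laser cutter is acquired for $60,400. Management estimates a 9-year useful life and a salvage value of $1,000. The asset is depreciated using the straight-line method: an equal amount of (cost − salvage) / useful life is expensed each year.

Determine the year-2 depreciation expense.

Depreciable base = $60,400 − $1,000 = $59,400.
Annual expense = $59,400 / 9 = $6,600.

$6,600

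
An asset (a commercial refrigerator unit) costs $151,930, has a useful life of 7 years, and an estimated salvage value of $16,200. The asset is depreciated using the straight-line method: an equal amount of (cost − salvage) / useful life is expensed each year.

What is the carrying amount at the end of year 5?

Depreciable base = $151,930 − $16,200 = $135,730.
Annual expense = $135,730 / 7 = $19,390.
End of year 1: book value $132,540.
End of year 2: book value $113,150.
End of year 3: book value $93,760.
End of year 4: book value $74,370.
End of year 5: book value $54,980.

$54,980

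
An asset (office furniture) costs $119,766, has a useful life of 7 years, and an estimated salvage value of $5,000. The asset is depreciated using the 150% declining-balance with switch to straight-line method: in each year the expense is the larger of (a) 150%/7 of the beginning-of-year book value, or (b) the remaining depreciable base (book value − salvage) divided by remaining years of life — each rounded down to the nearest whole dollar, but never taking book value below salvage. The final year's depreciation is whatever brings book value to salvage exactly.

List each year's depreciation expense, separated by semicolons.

Depreciable base = $119,766 − $5,000 = $114,766.
Year 1: DB = ⌊$119,766 × 150%/7⌋ = $25,664; SL = ⌊$114,766/7⌋ = $16,395 → take DB $25,664. Book value $94,102.
Year 2: DB = ⌊$94,102 × 150%/7⌋ = $20,164; SL = ⌊$89,102/6⌋ = $14,850 → take DB $20,164. Book value $73,938.
Year 3: DB = ⌊$73,938 × 150%/7⌋ = $15,843; SL = ⌊$68,938/5⌋ = $13,787 → take DB $15,843. Book value $58,095.
Year 4: DB = ⌊$58,095 × 150%/7⌋ = $12,448; SL = ⌊$53,095/4⌋ = $13,273 → take SL $13,273. Book value $44,822.
Year 5: DB = ⌊$44,822 × 150%/7⌋ = $9,604; SL = ⌊$39,822/3⌋ = $13,274 → take SL $13,274. Book value $31,548.
Year 6: DB = ⌊$31,548 × 150%/7⌋ = $6,760; SL = ⌊$26,548/2⌋ = $13,274 → take SL $13,274. Book value $18,274.
Year 7 (final): $18,274 − $5,000 = $13,274. Book value $5,000.

$25,664; $20,164; $15,843; $13,273; $13,274; $13,274; $13,274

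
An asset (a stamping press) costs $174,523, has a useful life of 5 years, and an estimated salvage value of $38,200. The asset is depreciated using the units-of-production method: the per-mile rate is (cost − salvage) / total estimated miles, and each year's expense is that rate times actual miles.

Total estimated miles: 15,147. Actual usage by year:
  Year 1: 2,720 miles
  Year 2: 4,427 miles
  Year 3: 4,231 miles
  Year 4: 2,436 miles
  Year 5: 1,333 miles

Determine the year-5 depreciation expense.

$11,997

Depreciable base = $174,523 − $38,200 = $136,323.
Rate = $136,323 / 15,147 miles = $9 per mile.
Year 1: 2,720 × $9 = $24,480. Book value $150,043.
Year 2: 4,427 × $9 = $39,843. Book value $110,200.
Year 3: 4,231 × $9 = $38,079. Book value $72,121.
Year 4: 2,436 × $9 = $21,924. Book value $50,197.
Year 5: 1,333 × $9 = $11,997. Book value $38,200.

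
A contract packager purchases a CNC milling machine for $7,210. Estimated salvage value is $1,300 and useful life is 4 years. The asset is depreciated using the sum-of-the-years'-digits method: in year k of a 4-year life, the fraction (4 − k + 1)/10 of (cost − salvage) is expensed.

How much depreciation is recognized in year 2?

$1,773

Depreciable base = $7,210 − $1,300 = $5,910.
Sum of the years' digits = 4+3+2+1 = 10.
Year 1: $5,910 × 4/10 = $2,364. Book value $4,846.
Year 2: $5,910 × 3/10 = $1,773. Book value $3,073.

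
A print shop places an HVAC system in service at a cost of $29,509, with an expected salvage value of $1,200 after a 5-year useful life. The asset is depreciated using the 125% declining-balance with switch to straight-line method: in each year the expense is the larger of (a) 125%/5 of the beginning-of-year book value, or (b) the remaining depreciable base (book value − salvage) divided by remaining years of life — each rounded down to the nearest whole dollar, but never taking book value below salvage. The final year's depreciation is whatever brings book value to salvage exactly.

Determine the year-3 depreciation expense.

$5,133

Depreciable base = $29,509 − $1,200 = $28,309.
Year 1: DB = ⌊$29,509 × 125%/5⌋ = $7,377; SL = ⌊$28,309/5⌋ = $5,661 → take DB $7,377. Book value $22,132.
Year 2: DB = ⌊$22,132 × 125%/5⌋ = $5,533; SL = ⌊$20,932/4⌋ = $5,233 → take DB $5,533. Book value $16,599.
Year 3: DB = ⌊$16,599 × 125%/5⌋ = $4,149; SL = ⌊$15,399/3⌋ = $5,133 → take SL $5,133. Book value $11,466.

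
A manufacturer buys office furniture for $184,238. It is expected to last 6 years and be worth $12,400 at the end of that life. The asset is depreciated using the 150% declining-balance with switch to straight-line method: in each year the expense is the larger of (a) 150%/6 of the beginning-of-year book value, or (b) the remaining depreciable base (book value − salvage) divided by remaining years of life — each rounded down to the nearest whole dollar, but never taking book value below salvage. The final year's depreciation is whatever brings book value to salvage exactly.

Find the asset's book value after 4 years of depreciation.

$55,952

Depreciable base = $184,238 − $12,400 = $171,838.
Year 1: DB = ⌊$184,238 × 150%/6⌋ = $46,059; SL = ⌊$171,838/6⌋ = $28,639 → take DB $46,059. Book value $138,179.
Year 2: DB = ⌊$138,179 × 150%/6⌋ = $34,544; SL = ⌊$125,779/5⌋ = $25,155 → take DB $34,544. Book value $103,635.
Year 3: DB = ⌊$103,635 × 150%/6⌋ = $25,908; SL = ⌊$91,235/4⌋ = $22,808 → take DB $25,908. Book value $77,727.
Year 4: DB = ⌊$77,727 × 150%/6⌋ = $19,431; SL = ⌊$65,327/3⌋ = $21,775 → take SL $21,775. Book value $55,952.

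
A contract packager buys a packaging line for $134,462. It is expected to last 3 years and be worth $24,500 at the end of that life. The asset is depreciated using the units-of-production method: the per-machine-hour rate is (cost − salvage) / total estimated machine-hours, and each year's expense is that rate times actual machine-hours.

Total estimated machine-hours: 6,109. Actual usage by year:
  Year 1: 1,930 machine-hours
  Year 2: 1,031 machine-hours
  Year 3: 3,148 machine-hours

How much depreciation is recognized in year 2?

$18,558

Depreciable base = $134,462 − $24,500 = $109,962.
Rate = $109,962 / 6,109 machine-hours = $18 per machine-hour.
Year 1: 1,930 × $18 = $34,740. Book value $99,722.
Year 2: 1,031 × $18 = $18,558. Book value $81,164.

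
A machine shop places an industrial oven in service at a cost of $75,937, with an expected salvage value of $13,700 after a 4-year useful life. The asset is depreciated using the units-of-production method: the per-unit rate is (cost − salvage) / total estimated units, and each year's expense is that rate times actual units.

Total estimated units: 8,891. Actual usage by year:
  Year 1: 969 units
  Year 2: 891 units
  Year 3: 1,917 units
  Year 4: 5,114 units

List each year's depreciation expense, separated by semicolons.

Depreciable base = $75,937 − $13,700 = $62,237.
Rate = $62,237 / 8,891 units = $7 per unit.
Year 1: 969 × $7 = $6,783. Book value $69,154.
Year 2: 891 × $7 = $6,237. Book value $62,917.
Year 3: 1,917 × $7 = $13,419. Book value $49,498.
Year 4: 5,114 × $7 = $35,798. Book value $13,700.

$6,783; $6,237; $13,419; $35,798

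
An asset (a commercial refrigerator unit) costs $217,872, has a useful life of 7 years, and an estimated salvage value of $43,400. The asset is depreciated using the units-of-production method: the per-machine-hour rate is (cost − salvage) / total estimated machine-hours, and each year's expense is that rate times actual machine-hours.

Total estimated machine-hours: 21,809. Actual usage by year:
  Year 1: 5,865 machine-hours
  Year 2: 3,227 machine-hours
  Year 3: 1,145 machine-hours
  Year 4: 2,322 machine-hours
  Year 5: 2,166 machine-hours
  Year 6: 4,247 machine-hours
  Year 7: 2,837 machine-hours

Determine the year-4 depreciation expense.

$18,576

Depreciable base = $217,872 − $43,400 = $174,472.
Rate = $174,472 / 21,809 machine-hours = $8 per machine-hour.
Year 1: 5,865 × $8 = $46,920. Book value $170,952.
Year 2: 3,227 × $8 = $25,816. Book value $145,136.
Year 3: 1,145 × $8 = $9,160. Book value $135,976.
Year 4: 2,322 × $8 = $18,576. Book value $117,400.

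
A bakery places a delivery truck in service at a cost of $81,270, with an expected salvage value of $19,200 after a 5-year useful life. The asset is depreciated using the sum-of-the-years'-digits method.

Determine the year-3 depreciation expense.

Depreciable base = $81,270 − $19,200 = $62,070.
Sum of the years' digits = 5+4+3+2+1 = 15.
Year 1: $62,070 × 5/15 = $20,690. Book value $60,580.
Year 2: $62,070 × 4/15 = $16,552. Book value $44,028.
Year 3: $62,070 × 3/15 = $12,414. Book value $31,614.

$12,414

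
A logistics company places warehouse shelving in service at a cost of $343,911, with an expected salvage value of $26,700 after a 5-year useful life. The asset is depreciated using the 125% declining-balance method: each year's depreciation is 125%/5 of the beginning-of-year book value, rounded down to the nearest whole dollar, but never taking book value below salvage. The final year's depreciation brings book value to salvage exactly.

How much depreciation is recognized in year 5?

Depreciable base = $343,911 − $26,700 = $317,211.
Year 1: ⌊$343,911 × 125%/5⌋ = $85,977. Book value $257,934.
Year 2: ⌊$257,934 × 125%/5⌋ = $64,483. Book value $193,451.
Year 3: ⌊$193,451 × 125%/5⌋ = $48,362. Book value $145,089.
Year 4: ⌊$145,089 × 125%/5⌋ = $36,272. Book value $108,817.
Year 5 (final): $108,817 − $26,700 = $82,117. Book value $26,700.

$82,117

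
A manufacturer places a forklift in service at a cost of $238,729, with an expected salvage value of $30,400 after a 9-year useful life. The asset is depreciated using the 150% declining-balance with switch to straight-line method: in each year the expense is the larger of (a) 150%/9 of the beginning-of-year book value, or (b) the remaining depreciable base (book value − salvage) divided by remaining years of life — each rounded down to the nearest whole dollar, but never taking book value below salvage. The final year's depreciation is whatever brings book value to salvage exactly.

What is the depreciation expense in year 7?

Depreciable base = $238,729 − $30,400 = $208,329.
Year 1: DB = ⌊$238,729 × 150%/9⌋ = $39,788; SL = ⌊$208,329/9⌋ = $23,147 → take DB $39,788. Book value $198,941.
Year 2: DB = ⌊$198,941 × 150%/9⌋ = $33,156; SL = ⌊$168,541/8⌋ = $21,067 → take DB $33,156. Book value $165,785.
Year 3: DB = ⌊$165,785 × 150%/9⌋ = $27,630; SL = ⌊$135,385/7⌋ = $19,340 → take DB $27,630. Book value $138,155.
Year 4: DB = ⌊$138,155 × 150%/9⌋ = $23,025; SL = ⌊$107,755/6⌋ = $17,959 → take DB $23,025. Book value $115,130.
Year 5: DB = ⌊$115,130 × 150%/9⌋ = $19,188; SL = ⌊$84,730/5⌋ = $16,946 → take DB $19,188. Book value $95,942.
Year 6: DB = ⌊$95,942 × 150%/9⌋ = $15,990; SL = ⌊$65,542/4⌋ = $16,385 → take SL $16,385. Book value $79,557.
Year 7: DB = ⌊$79,557 × 150%/9⌋ = $13,259; SL = ⌊$49,157/3⌋ = $16,385 → take SL $16,385. Book value $63,172.

$16,385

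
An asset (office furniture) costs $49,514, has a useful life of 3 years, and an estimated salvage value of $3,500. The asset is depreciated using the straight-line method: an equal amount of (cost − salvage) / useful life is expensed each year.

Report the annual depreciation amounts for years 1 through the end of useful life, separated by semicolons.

Depreciable base = $49,514 − $3,500 = $46,014.
Annual expense = $46,014 / 3 = $15,338.
End of year 1: book value $34,176.
End of year 2: book value $18,838.
End of year 3: book value $3,500.

$15,338; $15,338; $15,338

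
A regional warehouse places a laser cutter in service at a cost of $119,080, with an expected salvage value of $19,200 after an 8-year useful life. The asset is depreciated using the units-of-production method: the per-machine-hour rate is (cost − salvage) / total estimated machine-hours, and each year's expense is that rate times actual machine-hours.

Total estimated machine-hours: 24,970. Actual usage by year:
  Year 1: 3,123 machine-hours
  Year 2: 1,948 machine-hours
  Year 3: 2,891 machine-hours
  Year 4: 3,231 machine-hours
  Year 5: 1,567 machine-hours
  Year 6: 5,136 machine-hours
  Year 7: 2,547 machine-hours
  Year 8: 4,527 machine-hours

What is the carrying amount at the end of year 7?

$37,308

Depreciable base = $119,080 − $19,200 = $99,880.
Rate = $99,880 / 24,970 machine-hours = $4 per machine-hour.
Year 1: 3,123 × $4 = $12,492. Book value $106,588.
Year 2: 1,948 × $4 = $7,792. Book value $98,796.
Year 3: 2,891 × $4 = $11,564. Book value $87,232.
Year 4: 3,231 × $4 = $12,924. Book value $74,308.
Year 5: 1,567 × $4 = $6,268. Book value $68,040.
Year 6: 5,136 × $4 = $20,544. Book value $47,496.
Year 7: 2,547 × $4 = $10,188. Book value $37,308.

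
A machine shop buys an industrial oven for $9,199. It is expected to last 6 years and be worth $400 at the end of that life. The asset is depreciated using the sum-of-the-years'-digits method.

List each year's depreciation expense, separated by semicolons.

$2,514; $2,095; $1,676; $1,257; $838; $419

Depreciable base = $9,199 − $400 = $8,799.
Sum of the years' digits = 6+5+4+3+2+1 = 21.
Year 1: $8,799 × 6/21 = $2,514. Book value $6,685.
Year 2: $8,799 × 5/21 = $2,095. Book value $4,590.
Year 3: $8,799 × 4/21 = $1,676. Book value $2,914.
Year 4: $8,799 × 3/21 = $1,257. Book value $1,657.
Year 5: $8,799 × 2/21 = $838. Book value $819.
Year 6: $8,799 × 1/21 = $419. Book value $400.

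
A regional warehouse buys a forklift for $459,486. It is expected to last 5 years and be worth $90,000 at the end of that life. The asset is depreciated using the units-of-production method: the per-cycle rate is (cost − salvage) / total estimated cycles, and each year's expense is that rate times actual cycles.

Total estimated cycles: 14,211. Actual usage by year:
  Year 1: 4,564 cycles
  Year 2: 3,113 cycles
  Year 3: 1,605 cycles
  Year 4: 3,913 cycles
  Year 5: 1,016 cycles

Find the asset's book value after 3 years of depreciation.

$218,154

Depreciable base = $459,486 − $90,000 = $369,486.
Rate = $369,486 / 14,211 cycles = $26 per cycle.
Year 1: 4,564 × $26 = $118,664. Book value $340,822.
Year 2: 3,113 × $26 = $80,938. Book value $259,884.
Year 3: 1,605 × $26 = $41,730. Book value $218,154.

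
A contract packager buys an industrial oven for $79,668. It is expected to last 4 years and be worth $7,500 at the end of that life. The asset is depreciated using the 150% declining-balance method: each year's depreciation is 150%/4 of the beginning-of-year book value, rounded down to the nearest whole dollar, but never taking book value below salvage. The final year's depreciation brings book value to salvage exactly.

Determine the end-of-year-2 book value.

Depreciable base = $79,668 − $7,500 = $72,168.
Year 1: ⌊$79,668 × 150%/4⌋ = $29,875. Book value $49,793.
Year 2: ⌊$49,793 × 150%/4⌋ = $18,672. Book value $31,121.

$31,121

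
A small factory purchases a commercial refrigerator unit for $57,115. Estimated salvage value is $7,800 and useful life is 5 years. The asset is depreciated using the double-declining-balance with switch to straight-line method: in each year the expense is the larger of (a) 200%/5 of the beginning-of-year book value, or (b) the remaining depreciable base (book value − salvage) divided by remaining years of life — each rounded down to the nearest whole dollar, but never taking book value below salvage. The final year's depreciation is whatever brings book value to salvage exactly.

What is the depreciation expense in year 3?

Depreciable base = $57,115 − $7,800 = $49,315.
Year 1: DB = ⌊$57,115 × 200%/5⌋ = $22,846; SL = ⌊$49,315/5⌋ = $9,863 → take DB $22,846. Book value $34,269.
Year 2: DB = ⌊$34,269 × 200%/5⌋ = $13,707; SL = ⌊$26,469/4⌋ = $6,617 → take DB $13,707. Book value $20,562.
Year 3: DB = ⌊$20,562 × 200%/5⌋ = $8,224; SL = ⌊$12,762/3⌋ = $4,254 → take DB $8,224. Book value $12,338.

$8,224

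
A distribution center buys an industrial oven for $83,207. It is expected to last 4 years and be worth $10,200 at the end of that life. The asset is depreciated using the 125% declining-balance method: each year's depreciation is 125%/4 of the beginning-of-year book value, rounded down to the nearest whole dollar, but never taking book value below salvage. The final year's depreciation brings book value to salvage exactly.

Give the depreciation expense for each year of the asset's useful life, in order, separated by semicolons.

Depreciable base = $83,207 − $10,200 = $73,007.
Year 1: ⌊$83,207 × 125%/4⌋ = $26,002. Book value $57,205.
Year 2: ⌊$57,205 × 125%/4⌋ = $17,876. Book value $39,329.
Year 3: ⌊$39,329 × 125%/4⌋ = $12,290. Book value $27,039.
Year 4 (final): $27,039 − $10,200 = $16,839. Book value $10,200.

$26,002; $17,876; $12,290; $16,839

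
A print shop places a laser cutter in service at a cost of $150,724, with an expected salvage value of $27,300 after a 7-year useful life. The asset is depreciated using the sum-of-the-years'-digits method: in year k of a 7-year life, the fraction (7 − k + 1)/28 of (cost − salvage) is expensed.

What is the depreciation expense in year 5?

$13,224

Depreciable base = $150,724 − $27,300 = $123,424.
Sum of the years' digits = 7+6+5+4+3+2+1 = 28.
Year 1: $123,424 × 7/28 = $30,856. Book value $119,868.
Year 2: $123,424 × 6/28 = $26,448. Book value $93,420.
Year 3: $123,424 × 5/28 = $22,040. Book value $71,380.
Year 4: $123,424 × 4/28 = $17,632. Book value $53,748.
Year 5: $123,424 × 3/28 = $13,224. Book value $40,524.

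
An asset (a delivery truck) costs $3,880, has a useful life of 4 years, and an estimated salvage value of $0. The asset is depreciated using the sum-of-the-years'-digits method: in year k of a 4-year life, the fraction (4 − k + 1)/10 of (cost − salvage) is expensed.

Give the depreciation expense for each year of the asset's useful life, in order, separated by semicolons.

$1,552; $1,164; $776; $388

Depreciable base = $3,880 − $0 = $3,880.
Sum of the years' digits = 4+3+2+1 = 10.
Year 1: $3,880 × 4/10 = $1,552. Book value $2,328.
Year 2: $3,880 × 3/10 = $1,164. Book value $1,164.
Year 3: $3,880 × 2/10 = $776. Book value $388.
Year 4: $3,880 × 1/10 = $388. Book value $0.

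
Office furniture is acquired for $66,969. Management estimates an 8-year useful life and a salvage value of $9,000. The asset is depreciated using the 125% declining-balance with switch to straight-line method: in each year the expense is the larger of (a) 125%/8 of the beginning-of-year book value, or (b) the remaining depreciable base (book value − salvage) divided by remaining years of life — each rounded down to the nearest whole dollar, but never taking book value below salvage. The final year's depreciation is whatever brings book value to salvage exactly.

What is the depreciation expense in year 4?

$6,285

Depreciable base = $66,969 − $9,000 = $57,969.
Year 1: DB = ⌊$66,969 × 125%/8⌋ = $10,463; SL = ⌊$57,969/8⌋ = $7,246 → take DB $10,463. Book value $56,506.
Year 2: DB = ⌊$56,506 × 125%/8⌋ = $8,829; SL = ⌊$47,506/7⌋ = $6,786 → take DB $8,829. Book value $47,677.
Year 3: DB = ⌊$47,677 × 125%/8⌋ = $7,449; SL = ⌊$38,677/6⌋ = $6,446 → take DB $7,449. Book value $40,228.
Year 4: DB = ⌊$40,228 × 125%/8⌋ = $6,285; SL = ⌊$31,228/5⌋ = $6,245 → take DB $6,285. Book value $33,943.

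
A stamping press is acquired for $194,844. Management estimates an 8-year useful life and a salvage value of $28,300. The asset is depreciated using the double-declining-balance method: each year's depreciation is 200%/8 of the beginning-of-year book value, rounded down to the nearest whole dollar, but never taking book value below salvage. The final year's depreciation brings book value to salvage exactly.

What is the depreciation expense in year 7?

Depreciable base = $194,844 − $28,300 = $166,544.
Year 1: ⌊$194,844 × 200%/8⌋ = $48,711. Book value $146,133.
Year 2: ⌊$146,133 × 200%/8⌋ = $36,533. Book value $109,600.
Year 3: ⌊$109,600 × 200%/8⌋ = $27,400. Book value $82,200.
Year 4: ⌊$82,200 × 200%/8⌋ = $20,550. Book value $61,650.
Year 5: ⌊$61,650 × 200%/8⌋ = $15,412. Book value $46,238.
Year 6: ⌊$46,238 × 200%/8⌋ = $11,559. Book value $34,679.
Year 7: ⌊$34,679 × 200%/8⌋ = $8,669, capped at $6,379. Book value $28,300.

$6,379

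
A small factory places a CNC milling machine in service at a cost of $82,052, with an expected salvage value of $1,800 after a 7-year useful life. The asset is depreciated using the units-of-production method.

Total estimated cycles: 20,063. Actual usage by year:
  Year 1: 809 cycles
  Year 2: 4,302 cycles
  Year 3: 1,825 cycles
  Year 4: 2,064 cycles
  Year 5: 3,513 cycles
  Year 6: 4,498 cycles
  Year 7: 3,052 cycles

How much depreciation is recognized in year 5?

$14,052

Depreciable base = $82,052 − $1,800 = $80,252.
Rate = $80,252 / 20,063 cycles = $4 per cycle.
Year 1: 809 × $4 = $3,236. Book value $78,816.
Year 2: 4,302 × $4 = $17,208. Book value $61,608.
Year 3: 1,825 × $4 = $7,300. Book value $54,308.
Year 4: 2,064 × $4 = $8,256. Book value $46,052.
Year 5: 3,513 × $4 = $14,052. Book value $32,000.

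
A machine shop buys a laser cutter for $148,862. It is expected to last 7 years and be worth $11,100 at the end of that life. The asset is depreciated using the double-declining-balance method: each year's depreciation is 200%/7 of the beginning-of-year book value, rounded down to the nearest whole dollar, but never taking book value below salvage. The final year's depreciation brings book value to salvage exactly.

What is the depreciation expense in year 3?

Depreciable base = $148,862 − $11,100 = $137,762.
Year 1: ⌊$148,862 × 200%/7⌋ = $42,532. Book value $106,330.
Year 2: ⌊$106,330 × 200%/7⌋ = $30,380. Book value $75,950.
Year 3: ⌊$75,950 × 200%/7⌋ = $21,700. Book value $54,250.

$21,700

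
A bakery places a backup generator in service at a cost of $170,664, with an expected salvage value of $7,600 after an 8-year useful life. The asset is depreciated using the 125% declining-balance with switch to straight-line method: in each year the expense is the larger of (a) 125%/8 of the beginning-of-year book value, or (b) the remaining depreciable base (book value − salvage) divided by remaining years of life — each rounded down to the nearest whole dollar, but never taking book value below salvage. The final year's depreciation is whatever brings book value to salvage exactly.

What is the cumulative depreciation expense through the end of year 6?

$125,098

Depreciable base = $170,664 − $7,600 = $163,064.
Year 1: DB = ⌊$170,664 × 125%/8⌋ = $26,666; SL = ⌊$163,064/8⌋ = $20,383 → take DB $26,666. Book value $143,998.
Year 2: DB = ⌊$143,998 × 125%/8⌋ = $22,499; SL = ⌊$136,398/7⌋ = $19,485 → take DB $22,499. Book value $121,499.
Year 3: DB = ⌊$121,499 × 125%/8⌋ = $18,984; SL = ⌊$113,899/6⌋ = $18,983 → take DB $18,984. Book value $102,515.
Year 4: DB = ⌊$102,515 × 125%/8⌋ = $16,017; SL = ⌊$94,915/5⌋ = $18,983 → take SL $18,983. Book value $83,532.
Year 5: DB = ⌊$83,532 × 125%/8⌋ = $13,051; SL = ⌊$75,932/4⌋ = $18,983 → take SL $18,983. Book value $64,549.
Year 6: DB = ⌊$64,549 × 125%/8⌋ = $10,085; SL = ⌊$56,949/3⌋ = $18,983 → take SL $18,983. Book value $45,566.
Accumulated through year 6 = $170,664 − $45,566 = $125,098.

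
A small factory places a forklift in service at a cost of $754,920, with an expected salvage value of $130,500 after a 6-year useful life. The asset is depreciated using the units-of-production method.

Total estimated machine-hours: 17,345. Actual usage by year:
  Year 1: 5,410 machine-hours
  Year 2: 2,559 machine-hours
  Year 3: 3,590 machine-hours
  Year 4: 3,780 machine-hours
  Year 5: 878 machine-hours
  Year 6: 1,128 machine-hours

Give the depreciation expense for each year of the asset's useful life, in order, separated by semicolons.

Depreciable base = $754,920 − $130,500 = $624,420.
Rate = $624,420 / 17,345 machine-hours = $36 per machine-hour.
Year 1: 5,410 × $36 = $194,760. Book value $560,160.
Year 2: 2,559 × $36 = $92,124. Book value $468,036.
Year 3: 3,590 × $36 = $129,240. Book value $338,796.
Year 4: 3,780 × $36 = $136,080. Book value $202,716.
Year 5: 878 × $36 = $31,608. Book value $171,108.
Year 6: 1,128 × $36 = $40,608. Book value $130,500.

$194,760; $92,124; $129,240; $136,080; $31,608; $40,608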